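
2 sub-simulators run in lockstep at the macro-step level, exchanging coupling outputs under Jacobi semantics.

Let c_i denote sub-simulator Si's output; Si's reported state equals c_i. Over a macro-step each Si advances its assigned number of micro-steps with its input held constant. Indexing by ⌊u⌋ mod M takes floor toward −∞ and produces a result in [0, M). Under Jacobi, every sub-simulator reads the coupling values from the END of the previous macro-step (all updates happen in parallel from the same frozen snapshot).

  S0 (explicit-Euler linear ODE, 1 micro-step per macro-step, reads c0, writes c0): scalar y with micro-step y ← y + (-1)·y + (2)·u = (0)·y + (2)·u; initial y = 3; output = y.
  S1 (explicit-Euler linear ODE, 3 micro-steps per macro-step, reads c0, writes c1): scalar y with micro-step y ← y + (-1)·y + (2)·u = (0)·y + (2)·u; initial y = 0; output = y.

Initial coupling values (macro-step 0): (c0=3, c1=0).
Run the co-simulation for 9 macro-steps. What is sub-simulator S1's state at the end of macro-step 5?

S1 state at macro-step 5 = 96

macro 1: S0 reads c0=3 → after 1×micro: 6; S1 reads c0=3 → after 3×micro: 6 ⇒ (c0=6, c1=6)
macro 2: S0 reads c0=6 → after 1×micro: 12; S1 reads c0=6 → after 3×micro: 12 ⇒ (c0=12, c1=12)
macro 3: S0 reads c0=12 → after 1×micro: 24; S1 reads c0=12 → after 3×micro: 24 ⇒ (c0=24, c1=24)
macro 4: S0 reads c0=24 → after 1×micro: 48; S1 reads c0=24 → after 3×micro: 48 ⇒ (c0=48, c1=48)
macro 5: S0 reads c0=48 → after 1×micro: 96; S1 reads c0=48 → after 3×micro: 96 ⇒ (c0=96, c1=96)
macro 6: S0 reads c0=96 → after 1×micro: 192; S1 reads c0=96 → after 3×micro: 192 ⇒ (c0=192, c1=192)
macro 7: S0 reads c0=192 → after 1×micro: 384; S1 reads c0=192 → after 3×micro: 384 ⇒ (c0=384, c1=384)
macro 8: S0 reads c0=384 → after 1×micro: 768; S1 reads c0=384 → after 3×micro: 768 ⇒ (c0=768, c1=768)
macro 9: S0 reads c0=768 → after 1×micro: 1536; S1 reads c0=768 → after 3×micro: 1536 ⇒ (c0=1536, c1=1536)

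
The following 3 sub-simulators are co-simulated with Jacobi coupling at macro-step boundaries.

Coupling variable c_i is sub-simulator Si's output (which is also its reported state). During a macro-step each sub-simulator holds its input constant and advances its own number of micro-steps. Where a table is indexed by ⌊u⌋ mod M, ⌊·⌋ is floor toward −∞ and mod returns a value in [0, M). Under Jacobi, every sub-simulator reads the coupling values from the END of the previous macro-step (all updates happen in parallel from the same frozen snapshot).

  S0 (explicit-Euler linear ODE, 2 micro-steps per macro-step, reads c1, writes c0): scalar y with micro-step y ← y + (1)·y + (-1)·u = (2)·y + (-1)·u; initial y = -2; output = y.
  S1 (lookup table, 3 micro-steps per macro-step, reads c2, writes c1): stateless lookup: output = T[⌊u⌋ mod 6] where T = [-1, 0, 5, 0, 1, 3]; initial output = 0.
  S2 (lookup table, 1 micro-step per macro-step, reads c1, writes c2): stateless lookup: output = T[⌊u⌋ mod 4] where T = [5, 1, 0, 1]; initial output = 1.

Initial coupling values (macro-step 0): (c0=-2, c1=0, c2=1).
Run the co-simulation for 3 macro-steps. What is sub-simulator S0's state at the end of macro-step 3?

S0 state at macro-step 3 = -137

macro 1: S0 reads c1=0 → after 2×micro: -8; S1 reads c2=1 → after 3×micro: 0; S2 reads c1=0 → after 1×micro: 5 ⇒ (c0=-8, c1=0, c2=5)
macro 2: S0 reads c1=0 → after 2×micro: -32; S1 reads c2=5 → after 3×micro: 3; S2 reads c1=0 → after 1×micro: 5 ⇒ (c0=-32, c1=3, c2=5)
macro 3: S0 reads c1=3 → after 2×micro: -137; S1 reads c2=5 → after 3×micro: 3; S2 reads c1=3 → after 1×micro: 1 ⇒ (c0=-137, c1=3, c2=1)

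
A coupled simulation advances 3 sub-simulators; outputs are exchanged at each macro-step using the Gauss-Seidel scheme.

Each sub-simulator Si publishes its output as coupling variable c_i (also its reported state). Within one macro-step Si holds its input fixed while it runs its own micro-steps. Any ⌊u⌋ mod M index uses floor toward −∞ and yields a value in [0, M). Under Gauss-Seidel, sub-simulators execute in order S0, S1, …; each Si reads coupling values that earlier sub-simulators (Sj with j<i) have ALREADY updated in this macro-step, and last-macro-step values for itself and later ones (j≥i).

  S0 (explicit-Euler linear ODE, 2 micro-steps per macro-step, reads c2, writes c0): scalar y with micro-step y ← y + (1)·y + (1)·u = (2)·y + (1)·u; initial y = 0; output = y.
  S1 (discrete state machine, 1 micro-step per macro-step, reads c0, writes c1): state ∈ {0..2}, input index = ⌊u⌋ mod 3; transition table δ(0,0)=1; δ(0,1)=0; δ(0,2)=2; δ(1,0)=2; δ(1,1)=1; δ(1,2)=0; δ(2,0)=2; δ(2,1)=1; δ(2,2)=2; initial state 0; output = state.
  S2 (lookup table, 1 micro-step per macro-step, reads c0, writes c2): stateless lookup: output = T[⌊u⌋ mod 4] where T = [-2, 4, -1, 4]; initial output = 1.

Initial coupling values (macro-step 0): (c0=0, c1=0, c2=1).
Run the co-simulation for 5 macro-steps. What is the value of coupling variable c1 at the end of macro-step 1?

c1 at macro-step 1 = 1

macro 1: S0 reads c2=1 → after 2×micro: 3; S1 reads c0=3 → after 1×micro: 1; S2 reads c0=3 → after 1×micro: 4 ⇒ (c0=3, c1=1, c2=4)
macro 2: S0 reads c2=4 → after 2×micro: 24; S1 reads c0=24 → after 1×micro: 2; S2 reads c0=24 → after 1×micro: -2 ⇒ (c0=24, c1=2, c2=-2)
macro 3: S0 reads c2=-2 → after 2×micro: 90; S1 reads c0=90 → after 1×micro: 2; S2 reads c0=90 → after 1×micro: -1 ⇒ (c0=90, c1=2, c2=-1)
macro 4: S0 reads c2=-1 → after 2×micro: 357; S1 reads c0=357 → after 1×micro: 2; S2 reads c0=357 → after 1×micro: 4 ⇒ (c0=357, c1=2, c2=4)
macro 5: S0 reads c2=4 → after 2×micro: 1440; S1 reads c0=1440 → after 1×micro: 2; S2 reads c0=1440 → after 1×micro: -2 ⇒ (c0=1440, c1=2, c2=-2)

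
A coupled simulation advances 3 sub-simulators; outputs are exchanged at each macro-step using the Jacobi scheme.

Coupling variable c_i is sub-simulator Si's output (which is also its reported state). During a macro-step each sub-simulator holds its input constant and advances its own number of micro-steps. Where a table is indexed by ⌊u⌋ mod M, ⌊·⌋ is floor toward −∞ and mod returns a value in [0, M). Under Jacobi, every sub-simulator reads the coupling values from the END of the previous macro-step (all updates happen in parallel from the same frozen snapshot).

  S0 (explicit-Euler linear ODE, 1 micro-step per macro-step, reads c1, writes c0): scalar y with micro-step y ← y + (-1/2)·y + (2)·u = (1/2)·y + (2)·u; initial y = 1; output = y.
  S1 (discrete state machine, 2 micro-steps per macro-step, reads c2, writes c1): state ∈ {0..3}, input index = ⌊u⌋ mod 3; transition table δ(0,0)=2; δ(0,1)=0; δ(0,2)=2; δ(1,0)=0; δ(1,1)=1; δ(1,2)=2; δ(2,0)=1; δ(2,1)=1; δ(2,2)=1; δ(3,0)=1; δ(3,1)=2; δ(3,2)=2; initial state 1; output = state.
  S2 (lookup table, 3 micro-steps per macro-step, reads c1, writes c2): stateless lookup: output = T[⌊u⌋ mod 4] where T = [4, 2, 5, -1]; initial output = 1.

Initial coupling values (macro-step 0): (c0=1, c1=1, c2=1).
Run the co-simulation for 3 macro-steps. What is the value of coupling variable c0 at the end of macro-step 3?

macro 1: S0 reads c1=1 → after 1×micro: 5/2; S1 reads c2=1 → after 2×micro: 1; S2 reads c1=1 → after 3×micro: 2 ⇒ (c0=5/2, c1=1, c2=2)
macro 2: S0 reads c1=1 → after 1×micro: 13/4; S1 reads c2=2 → after 2×micro: 1; S2 reads c1=1 → after 3×micro: 2 ⇒ (c0=13/4, c1=1, c2=2)
macro 3: S0 reads c1=1 → after 1×micro: 29/8; S1 reads c2=2 → after 2×micro: 1; S2 reads c1=1 → after 3×micro: 2 ⇒ (c0=29/8, c1=1, c2=2)

c0 at macro-step 3 = 29/8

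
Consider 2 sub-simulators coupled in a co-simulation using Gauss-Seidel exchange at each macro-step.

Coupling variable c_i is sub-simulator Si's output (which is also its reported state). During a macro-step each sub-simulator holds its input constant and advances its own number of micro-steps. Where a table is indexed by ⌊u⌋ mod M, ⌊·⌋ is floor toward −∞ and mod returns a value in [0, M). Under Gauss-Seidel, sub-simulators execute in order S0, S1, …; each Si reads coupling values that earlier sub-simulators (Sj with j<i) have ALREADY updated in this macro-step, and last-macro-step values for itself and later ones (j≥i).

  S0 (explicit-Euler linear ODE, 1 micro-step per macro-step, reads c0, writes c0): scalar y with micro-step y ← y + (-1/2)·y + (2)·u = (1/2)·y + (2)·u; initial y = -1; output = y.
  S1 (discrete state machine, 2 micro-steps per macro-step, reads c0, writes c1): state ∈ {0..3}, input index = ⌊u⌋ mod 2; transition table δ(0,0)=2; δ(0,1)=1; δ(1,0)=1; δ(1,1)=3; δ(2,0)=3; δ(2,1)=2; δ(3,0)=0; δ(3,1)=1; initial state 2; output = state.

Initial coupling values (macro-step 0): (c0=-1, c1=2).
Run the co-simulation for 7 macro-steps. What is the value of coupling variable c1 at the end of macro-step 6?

c1 at macro-step 6 = 2

macro 1: S0 reads c0=-1 → after 1×micro: -5/2; S1 reads c0=-5/2 → after 2×micro: 2 ⇒ (c0=-5/2, c1=2)
macro 2: S0 reads c0=-5/2 → after 1×micro: -25/4; S1 reads c0=-25/4 → after 2×micro: 2 ⇒ (c0=-25/4, c1=2)
macro 3: S0 reads c0=-25/4 → after 1×micro: -125/8; S1 reads c0=-125/8 → after 2×micro: 0 ⇒ (c0=-125/8, c1=0)
macro 4: S0 reads c0=-125/8 → after 1×micro: -625/16; S1 reads c0=-625/16 → after 2×micro: 3 ⇒ (c0=-625/16, c1=3)
macro 5: S0 reads c0=-625/16 → after 1×micro: -3125/32; S1 reads c0=-3125/32 → after 2×micro: 2 ⇒ (c0=-3125/32, c1=2)
macro 6: S0 reads c0=-3125/32 → after 1×micro: -15625/64; S1 reads c0=-15625/64 → after 2×micro: 2 ⇒ (c0=-15625/64, c1=2)
macro 7: S0 reads c0=-15625/64 → after 1×micro: -78125/128; S1 reads c0=-78125/128 → after 2×micro: 2 ⇒ (c0=-78125/128, c1=2)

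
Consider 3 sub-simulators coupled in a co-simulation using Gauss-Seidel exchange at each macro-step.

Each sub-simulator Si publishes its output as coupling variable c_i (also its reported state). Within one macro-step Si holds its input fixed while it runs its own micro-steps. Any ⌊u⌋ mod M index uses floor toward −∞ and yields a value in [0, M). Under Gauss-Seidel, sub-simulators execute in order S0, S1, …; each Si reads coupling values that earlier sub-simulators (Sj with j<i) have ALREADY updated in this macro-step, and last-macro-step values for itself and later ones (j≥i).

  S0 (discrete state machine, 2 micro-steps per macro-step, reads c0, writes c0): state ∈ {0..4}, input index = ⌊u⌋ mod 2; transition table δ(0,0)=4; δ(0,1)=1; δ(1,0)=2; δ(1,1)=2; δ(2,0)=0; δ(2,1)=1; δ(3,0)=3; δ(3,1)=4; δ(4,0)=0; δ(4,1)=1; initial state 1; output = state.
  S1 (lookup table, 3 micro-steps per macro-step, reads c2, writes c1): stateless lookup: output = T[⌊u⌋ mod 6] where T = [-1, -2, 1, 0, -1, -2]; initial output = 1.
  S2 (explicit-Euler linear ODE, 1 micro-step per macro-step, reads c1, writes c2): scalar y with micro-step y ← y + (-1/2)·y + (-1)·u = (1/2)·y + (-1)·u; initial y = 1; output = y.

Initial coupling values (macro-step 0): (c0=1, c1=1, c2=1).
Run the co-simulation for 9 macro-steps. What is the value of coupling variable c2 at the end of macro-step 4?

macro 1: S0 reads c0=1 → after 2×micro: 1; S1 reads c2=1 → after 3×micro: -2; S2 reads c1=-2 → after 1×micro: 5/2 ⇒ (c0=1, c1=-2, c2=5/2)
macro 2: S0 reads c0=1 → after 2×micro: 1; S1 reads c2=5/2 → after 3×micro: 1; S2 reads c1=1 → after 1×micro: 1/4 ⇒ (c0=1, c1=1, c2=1/4)
macro 3: S0 reads c0=1 → after 2×micro: 1; S1 reads c2=1/4 → after 3×micro: -1; S2 reads c1=-1 → after 1×micro: 9/8 ⇒ (c0=1, c1=-1, c2=9/8)
macro 4: S0 reads c0=1 → after 2×micro: 1; S1 reads c2=9/8 → after 3×micro: -2; S2 reads c1=-2 → after 1×micro: 41/16 ⇒ (c0=1, c1=-2, c2=41/16)
macro 5: S0 reads c0=1 → after 2×micro: 1; S1 reads c2=41/16 → after 3×micro: 1; S2 reads c1=1 → after 1×micro: 9/32 ⇒ (c0=1, c1=1, c2=9/32)
macro 6: S0 reads c0=1 → after 2×micro: 1; S1 reads c2=9/32 → after 3×micro: -1; S2 reads c1=-1 → after 1×micro: 73/64 ⇒ (c0=1, c1=-1, c2=73/64)
macro 7: S0 reads c0=1 → after 2×micro: 1; S1 reads c2=73/64 → after 3×micro: -2; S2 reads c1=-2 → after 1×micro: 329/128 ⇒ (c0=1, c1=-2, c2=329/128)
macro 8: S0 reads c0=1 → after 2×micro: 1; S1 reads c2=329/128 → after 3×micro: 1; S2 reads c1=1 → after 1×micro: 73/256 ⇒ (c0=1, c1=1, c2=73/256)
macro 9: S0 reads c0=1 → after 2×micro: 1; S1 reads c2=73/256 → after 3×micro: -1; S2 reads c1=-1 → after 1×micro: 585/512 ⇒ (c0=1, c1=-1, c2=585/512)

c2 at macro-step 4 = 41/16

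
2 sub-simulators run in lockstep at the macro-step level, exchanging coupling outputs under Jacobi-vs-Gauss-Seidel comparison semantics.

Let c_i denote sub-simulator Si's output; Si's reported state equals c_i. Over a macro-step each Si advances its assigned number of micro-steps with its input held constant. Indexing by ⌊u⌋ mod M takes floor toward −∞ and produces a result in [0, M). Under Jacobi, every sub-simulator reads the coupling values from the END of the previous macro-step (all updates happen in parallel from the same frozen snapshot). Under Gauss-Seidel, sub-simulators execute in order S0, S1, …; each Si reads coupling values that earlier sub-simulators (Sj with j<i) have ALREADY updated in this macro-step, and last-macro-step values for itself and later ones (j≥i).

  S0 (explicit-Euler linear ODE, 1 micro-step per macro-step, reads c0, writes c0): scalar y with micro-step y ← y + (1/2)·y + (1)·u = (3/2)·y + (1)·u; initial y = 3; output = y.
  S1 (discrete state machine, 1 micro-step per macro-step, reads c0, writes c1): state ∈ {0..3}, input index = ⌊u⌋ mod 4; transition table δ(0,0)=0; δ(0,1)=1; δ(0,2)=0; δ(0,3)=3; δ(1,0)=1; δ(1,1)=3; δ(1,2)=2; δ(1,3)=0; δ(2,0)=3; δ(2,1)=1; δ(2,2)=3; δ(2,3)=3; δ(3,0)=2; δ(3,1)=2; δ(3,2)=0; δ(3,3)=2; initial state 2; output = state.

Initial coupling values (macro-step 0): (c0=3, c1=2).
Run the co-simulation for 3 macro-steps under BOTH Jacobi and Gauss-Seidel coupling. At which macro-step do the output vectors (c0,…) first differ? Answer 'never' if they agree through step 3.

first divergence at macro-step: 2

[Jacobi] macro 1: S0 reads c0=3 → after 1×micro: 15/2; S1 reads c0=3 → after 1×micro: 3 ⇒ (c0=15/2, c1=3)
[Jacobi] macro 2: S0 reads c0=15/2 → after 1×micro: 75/4; S1 reads c0=15/2 → after 1×micro: 2 ⇒ (c0=75/4, c1=2)
[Jacobi] macro 3: S0 reads c0=75/4 → after 1×micro: 375/8; S1 reads c0=75/4 → after 1×micro: 3 ⇒ (c0=375/8, c1=3)
[Gauss-Seidel] macro 1: S0 reads c0=3 → after 1×micro: 15/2; S1 reads c0=15/2 → after 1×micro: 3 ⇒ (c0=15/2, c1=3)
[Gauss-Seidel] macro 2: S0 reads c0=15/2 → after 1×micro: 75/4; S1 reads c0=75/4 → after 1×micro: 0 ⇒ (c0=75/4, c1=0)
[Gauss-Seidel] macro 3: S0 reads c0=75/4 → after 1×micro: 375/8; S1 reads c0=375/8 → after 1×micro: 0 ⇒ (c0=375/8, c1=0)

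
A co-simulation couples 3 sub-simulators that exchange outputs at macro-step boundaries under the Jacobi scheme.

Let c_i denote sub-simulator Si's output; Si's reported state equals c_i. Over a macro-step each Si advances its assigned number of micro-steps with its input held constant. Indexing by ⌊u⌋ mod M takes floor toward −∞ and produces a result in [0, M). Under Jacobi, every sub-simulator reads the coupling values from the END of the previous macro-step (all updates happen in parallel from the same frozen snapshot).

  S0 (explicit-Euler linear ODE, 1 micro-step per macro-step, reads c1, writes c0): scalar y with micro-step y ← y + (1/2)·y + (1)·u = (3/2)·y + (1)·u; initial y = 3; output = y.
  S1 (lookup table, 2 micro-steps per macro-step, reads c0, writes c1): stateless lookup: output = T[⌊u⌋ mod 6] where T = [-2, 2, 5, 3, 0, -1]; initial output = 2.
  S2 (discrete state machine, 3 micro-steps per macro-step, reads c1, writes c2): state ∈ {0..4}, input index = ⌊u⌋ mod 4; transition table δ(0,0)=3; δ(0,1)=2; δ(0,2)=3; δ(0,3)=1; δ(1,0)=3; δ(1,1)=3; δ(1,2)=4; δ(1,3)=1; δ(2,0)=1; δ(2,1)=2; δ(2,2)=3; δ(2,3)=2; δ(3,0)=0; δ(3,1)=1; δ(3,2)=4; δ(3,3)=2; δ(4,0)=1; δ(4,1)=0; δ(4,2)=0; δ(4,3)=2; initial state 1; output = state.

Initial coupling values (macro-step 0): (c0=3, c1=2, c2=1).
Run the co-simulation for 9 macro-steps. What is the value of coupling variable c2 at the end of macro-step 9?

c2 at macro-step 9 = 3

macro 1: S0 reads c1=2 → after 1×micro: 13/2; S1 reads c0=3 → after 2×micro: 3; S2 reads c1=2 → after 3×micro: 3 ⇒ (c0=13/2, c1=3, c2=3)
macro 2: S0 reads c1=3 → after 1×micro: 51/4; S1 reads c0=13/2 → after 2×micro: -2; S2 reads c1=3 → after 3×micro: 2 ⇒ (c0=51/4, c1=-2, c2=2)
macro 3: S0 reads c1=-2 → after 1×micro: 137/8; S1 reads c0=51/4 → after 2×micro: -2; S2 reads c1=-2 → after 3×micro: 0 ⇒ (c0=137/8, c1=-2, c2=0)
macro 4: S0 reads c1=-2 → after 1×micro: 379/16; S1 reads c0=137/8 → after 2×micro: -1; S2 reads c1=-2 → after 3×micro: 0 ⇒ (c0=379/16, c1=-1, c2=0)
macro 5: S0 reads c1=-1 → after 1×micro: 1105/32; S1 reads c0=379/16 → after 2×micro: -1; S2 reads c1=-1 → after 3×micro: 1 ⇒ (c0=1105/32, c1=-1, c2=1)
macro 6: S0 reads c1=-1 → after 1×micro: 3251/64; S1 reads c0=1105/32 → after 2×micro: 0; S2 reads c1=-1 → after 3×micro: 1 ⇒ (c0=3251/64, c1=0, c2=1)
macro 7: S0 reads c1=0 → after 1×micro: 9753/128; S1 reads c0=3251/64 → after 2×micro: 5; S2 reads c1=0 → after 3×micro: 3 ⇒ (c0=9753/128, c1=5, c2=3)
macro 8: S0 reads c1=5 → after 1×micro: 30539/256; S1 reads c0=9753/128 → after 2×micro: 0; S2 reads c1=5 → after 3×micro: 1 ⇒ (c0=30539/256, c1=0, c2=1)
macro 9: S0 reads c1=0 → after 1×micro: 91617/512; S1 reads c0=30539/256 → after 2×micro: -1; S2 reads c1=0 → after 3×micro: 3 ⇒ (c0=91617/512, c1=-1, c2=3)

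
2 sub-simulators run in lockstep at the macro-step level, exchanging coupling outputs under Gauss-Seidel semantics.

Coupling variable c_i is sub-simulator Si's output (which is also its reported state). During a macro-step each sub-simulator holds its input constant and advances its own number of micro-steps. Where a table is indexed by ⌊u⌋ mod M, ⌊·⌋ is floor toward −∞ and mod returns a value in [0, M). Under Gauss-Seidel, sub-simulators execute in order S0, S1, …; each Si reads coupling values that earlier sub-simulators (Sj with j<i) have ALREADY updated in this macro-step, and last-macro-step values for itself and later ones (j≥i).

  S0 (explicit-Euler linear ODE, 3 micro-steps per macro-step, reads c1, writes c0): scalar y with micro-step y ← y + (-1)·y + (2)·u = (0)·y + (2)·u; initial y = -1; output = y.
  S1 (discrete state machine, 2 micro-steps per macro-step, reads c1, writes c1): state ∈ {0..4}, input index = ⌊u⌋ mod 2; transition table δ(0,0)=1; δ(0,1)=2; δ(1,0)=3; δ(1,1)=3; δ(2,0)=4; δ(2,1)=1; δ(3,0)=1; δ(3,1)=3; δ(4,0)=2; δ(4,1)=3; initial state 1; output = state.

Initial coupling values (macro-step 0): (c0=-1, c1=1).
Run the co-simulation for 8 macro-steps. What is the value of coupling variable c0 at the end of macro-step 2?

c0 at macro-step 2 = 6

macro 1: S0 reads c1=1 → after 3×micro: 2; S1 reads c1=1 → after 2×micro: 3 ⇒ (c0=2, c1=3)
macro 2: S0 reads c1=3 → after 3×micro: 6; S1 reads c1=3 → after 2×micro: 3 ⇒ (c0=6, c1=3)
macro 3: S0 reads c1=3 → after 3×micro: 6; S1 reads c1=3 → after 2×micro: 3 ⇒ (c0=6, c1=3)
macro 4: S0 reads c1=3 → after 3×micro: 6; S1 reads c1=3 → after 2×micro: 3 ⇒ (c0=6, c1=3)
macro 5: S0 reads c1=3 → after 3×micro: 6; S1 reads c1=3 → after 2×micro: 3 ⇒ (c0=6, c1=3)
macro 6: S0 reads c1=3 → after 3×micro: 6; S1 reads c1=3 → after 2×micro: 3 ⇒ (c0=6, c1=3)
macro 7: S0 reads c1=3 → after 3×micro: 6; S1 reads c1=3 → after 2×micro: 3 ⇒ (c0=6, c1=3)
macro 8: S0 reads c1=3 → after 3×micro: 6; S1 reads c1=3 → after 2×micro: 3 ⇒ (c0=6, c1=3)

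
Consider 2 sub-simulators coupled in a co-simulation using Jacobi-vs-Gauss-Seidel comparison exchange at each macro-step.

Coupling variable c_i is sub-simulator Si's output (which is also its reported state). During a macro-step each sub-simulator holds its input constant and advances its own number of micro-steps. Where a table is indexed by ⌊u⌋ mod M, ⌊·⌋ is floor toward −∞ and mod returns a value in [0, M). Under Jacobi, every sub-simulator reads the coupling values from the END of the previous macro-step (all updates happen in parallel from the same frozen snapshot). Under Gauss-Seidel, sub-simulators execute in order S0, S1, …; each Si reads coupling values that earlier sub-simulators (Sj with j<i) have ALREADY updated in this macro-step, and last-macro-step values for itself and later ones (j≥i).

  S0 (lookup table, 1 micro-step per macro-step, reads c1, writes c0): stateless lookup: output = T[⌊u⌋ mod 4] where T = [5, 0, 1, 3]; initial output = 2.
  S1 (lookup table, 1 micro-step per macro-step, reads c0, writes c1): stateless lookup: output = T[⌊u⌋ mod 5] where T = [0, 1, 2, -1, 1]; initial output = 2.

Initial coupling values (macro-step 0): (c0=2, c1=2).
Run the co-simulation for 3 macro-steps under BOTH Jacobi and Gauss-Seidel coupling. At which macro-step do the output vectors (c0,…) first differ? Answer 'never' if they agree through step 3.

first divergence at macro-step: 1

[Jacobi] macro 1: S0 reads c1=2 → after 1×micro: 1; S1 reads c0=2 → after 1×micro: 2 ⇒ (c0=1, c1=2)
[Jacobi] macro 2: S0 reads c1=2 → after 1×micro: 1; S1 reads c0=1 → after 1×micro: 1 ⇒ (c0=1, c1=1)
[Jacobi] macro 3: S0 reads c1=1 → after 1×micro: 0; S1 reads c0=1 → after 1×micro: 1 ⇒ (c0=0, c1=1)
[Gauss-Seidel] macro 1: S0 reads c1=2 → after 1×micro: 1; S1 reads c0=1 → after 1×micro: 1 ⇒ (c0=1, c1=1)
[Gauss-Seidel] macro 2: S0 reads c1=1 → after 1×micro: 0; S1 reads c0=0 → after 1×micro: 0 ⇒ (c0=0, c1=0)
[Gauss-Seidel] macro 3: S0 reads c1=0 → after 1×micro: 5; S1 reads c0=5 → after 1×micro: 0 ⇒ (c0=5, c1=0)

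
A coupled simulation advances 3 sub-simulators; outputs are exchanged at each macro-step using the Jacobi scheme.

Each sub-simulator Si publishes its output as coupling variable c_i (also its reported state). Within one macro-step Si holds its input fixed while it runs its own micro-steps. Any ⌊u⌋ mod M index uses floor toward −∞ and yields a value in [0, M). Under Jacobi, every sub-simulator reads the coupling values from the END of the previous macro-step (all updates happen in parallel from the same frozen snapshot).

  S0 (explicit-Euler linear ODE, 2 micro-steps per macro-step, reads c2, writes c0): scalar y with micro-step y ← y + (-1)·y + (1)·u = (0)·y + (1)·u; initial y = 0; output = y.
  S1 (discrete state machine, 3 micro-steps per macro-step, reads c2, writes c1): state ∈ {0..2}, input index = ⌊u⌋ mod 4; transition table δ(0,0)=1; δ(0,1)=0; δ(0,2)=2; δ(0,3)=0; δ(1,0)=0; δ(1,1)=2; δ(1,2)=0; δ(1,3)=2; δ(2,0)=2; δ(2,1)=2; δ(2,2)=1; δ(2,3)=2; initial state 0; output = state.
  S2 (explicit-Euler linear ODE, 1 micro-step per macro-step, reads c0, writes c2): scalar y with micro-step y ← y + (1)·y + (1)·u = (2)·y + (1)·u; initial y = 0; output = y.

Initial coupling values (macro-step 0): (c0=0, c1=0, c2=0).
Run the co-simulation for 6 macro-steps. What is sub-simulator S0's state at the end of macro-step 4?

macro 1: S0 reads c2=0 → after 2×micro: 0; S1 reads c2=0 → after 3×micro: 1; S2 reads c0=0 → after 1×micro: 0 ⇒ (c0=0, c1=1, c2=0)
macro 2: S0 reads c2=0 → after 2×micro: 0; S1 reads c2=0 → after 3×micro: 0; S2 reads c0=0 → after 1×micro: 0 ⇒ (c0=0, c1=0, c2=0)
macro 3: S0 reads c2=0 → after 2×micro: 0; S1 reads c2=0 → after 3×micro: 1; S2 reads c0=0 → after 1×micro: 0 ⇒ (c0=0, c1=1, c2=0)
macro 4: S0 reads c2=0 → after 2×micro: 0; S1 reads c2=0 → after 3×micro: 0; S2 reads c0=0 → after 1×micro: 0 ⇒ (c0=0, c1=0, c2=0)
macro 5: S0 reads c2=0 → after 2×micro: 0; S1 reads c2=0 → after 3×micro: 1; S2 reads c0=0 → after 1×micro: 0 ⇒ (c0=0, c1=1, c2=0)
macro 6: S0 reads c2=0 → after 2×micro: 0; S1 reads c2=0 → after 3×micro: 0; S2 reads c0=0 → after 1×micro: 0 ⇒ (c0=0, c1=0, c2=0)

S0 state at macro-step 4 = 0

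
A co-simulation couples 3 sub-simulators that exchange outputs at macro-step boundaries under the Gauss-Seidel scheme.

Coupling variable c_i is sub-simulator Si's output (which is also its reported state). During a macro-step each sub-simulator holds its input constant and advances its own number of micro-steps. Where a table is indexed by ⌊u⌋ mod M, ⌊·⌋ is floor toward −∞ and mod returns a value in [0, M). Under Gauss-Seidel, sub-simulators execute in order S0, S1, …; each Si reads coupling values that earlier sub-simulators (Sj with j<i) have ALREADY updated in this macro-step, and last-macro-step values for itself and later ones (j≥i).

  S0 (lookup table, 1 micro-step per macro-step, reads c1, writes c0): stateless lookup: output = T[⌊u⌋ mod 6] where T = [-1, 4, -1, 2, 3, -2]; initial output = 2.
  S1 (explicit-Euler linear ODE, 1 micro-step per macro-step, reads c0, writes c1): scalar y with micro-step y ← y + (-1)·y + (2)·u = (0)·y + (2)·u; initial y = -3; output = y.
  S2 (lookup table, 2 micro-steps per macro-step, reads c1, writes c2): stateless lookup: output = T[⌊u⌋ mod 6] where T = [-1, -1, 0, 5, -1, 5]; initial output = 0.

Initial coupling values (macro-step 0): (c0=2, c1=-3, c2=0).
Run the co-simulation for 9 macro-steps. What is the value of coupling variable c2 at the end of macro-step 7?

macro 1: S0 reads c1=-3 → after 1×micro: 2; S1 reads c0=2 → after 1×micro: 4; S2 reads c1=4 → after 2×micro: -1 ⇒ (c0=2, c1=4, c2=-1)
macro 2: S0 reads c1=4 → after 1×micro: 3; S1 reads c0=3 → after 1×micro: 6; S2 reads c1=6 → after 2×micro: -1 ⇒ (c0=3, c1=6, c2=-1)
macro 3: S0 reads c1=6 → after 1×micro: -1; S1 reads c0=-1 → after 1×micro: -2; S2 reads c1=-2 → after 2×micro: -1 ⇒ (c0=-1, c1=-2, c2=-1)
macro 4: S0 reads c1=-2 → after 1×micro: 3; S1 reads c0=3 → after 1×micro: 6; S2 reads c1=6 → after 2×micro: -1 ⇒ (c0=3, c1=6, c2=-1)
macro 5: S0 reads c1=6 → after 1×micro: -1; S1 reads c0=-1 → after 1×micro: -2; S2 reads c1=-2 → after 2×micro: -1 ⇒ (c0=-1, c1=-2, c2=-1)
macro 6: S0 reads c1=-2 → after 1×micro: 3; S1 reads c0=3 → after 1×micro: 6; S2 reads c1=6 → after 2×micro: -1 ⇒ (c0=3, c1=6, c2=-1)
macro 7: S0 reads c1=6 → after 1×micro: -1; S1 reads c0=-1 → after 1×micro: -2; S2 reads c1=-2 → after 2×micro: -1 ⇒ (c0=-1, c1=-2, c2=-1)
macro 8: S0 reads c1=-2 → after 1×micro: 3; S1 reads c0=3 → after 1×micro: 6; S2 reads c1=6 → after 2×micro: -1 ⇒ (c0=3, c1=6, c2=-1)
macro 9: S0 reads c1=6 → after 1×micro: -1; S1 reads c0=-1 → after 1×micro: -2; S2 reads c1=-2 → after 2×micro: -1 ⇒ (c0=-1, c1=-2, c2=-1)

c2 at macro-step 7 = -1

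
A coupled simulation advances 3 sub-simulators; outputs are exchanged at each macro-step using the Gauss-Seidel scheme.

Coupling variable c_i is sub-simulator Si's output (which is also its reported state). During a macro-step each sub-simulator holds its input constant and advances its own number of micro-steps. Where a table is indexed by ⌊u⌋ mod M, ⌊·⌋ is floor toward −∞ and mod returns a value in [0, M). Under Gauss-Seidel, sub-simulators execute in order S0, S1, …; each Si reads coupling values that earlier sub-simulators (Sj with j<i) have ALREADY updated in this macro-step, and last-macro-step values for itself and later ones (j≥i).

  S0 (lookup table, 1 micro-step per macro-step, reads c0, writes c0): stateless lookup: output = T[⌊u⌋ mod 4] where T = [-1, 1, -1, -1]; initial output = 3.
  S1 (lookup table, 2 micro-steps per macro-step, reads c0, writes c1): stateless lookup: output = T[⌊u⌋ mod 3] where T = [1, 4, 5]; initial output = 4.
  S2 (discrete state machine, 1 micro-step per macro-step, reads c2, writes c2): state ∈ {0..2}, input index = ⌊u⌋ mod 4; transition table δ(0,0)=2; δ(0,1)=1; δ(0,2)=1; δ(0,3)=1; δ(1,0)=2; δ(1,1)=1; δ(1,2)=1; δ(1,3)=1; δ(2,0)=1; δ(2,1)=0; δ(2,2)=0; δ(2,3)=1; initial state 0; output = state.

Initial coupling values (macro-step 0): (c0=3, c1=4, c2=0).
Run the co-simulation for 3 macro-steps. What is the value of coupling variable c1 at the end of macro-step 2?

macro 1: S0 reads c0=3 → after 1×micro: -1; S1 reads c0=-1 → after 2×micro: 5; S2 reads c2=0 → after 1×micro: 2 ⇒ (c0=-1, c1=5, c2=2)
macro 2: S0 reads c0=-1 → after 1×micro: -1; S1 reads c0=-1 → after 2×micro: 5; S2 reads c2=2 → after 1×micro: 0 ⇒ (c0=-1, c1=5, c2=0)
macro 3: S0 reads c0=-1 → after 1×micro: -1; S1 reads c0=-1 → after 2×micro: 5; S2 reads c2=0 → after 1×micro: 2 ⇒ (c0=-1, c1=5, c2=2)

c1 at macro-step 2 = 5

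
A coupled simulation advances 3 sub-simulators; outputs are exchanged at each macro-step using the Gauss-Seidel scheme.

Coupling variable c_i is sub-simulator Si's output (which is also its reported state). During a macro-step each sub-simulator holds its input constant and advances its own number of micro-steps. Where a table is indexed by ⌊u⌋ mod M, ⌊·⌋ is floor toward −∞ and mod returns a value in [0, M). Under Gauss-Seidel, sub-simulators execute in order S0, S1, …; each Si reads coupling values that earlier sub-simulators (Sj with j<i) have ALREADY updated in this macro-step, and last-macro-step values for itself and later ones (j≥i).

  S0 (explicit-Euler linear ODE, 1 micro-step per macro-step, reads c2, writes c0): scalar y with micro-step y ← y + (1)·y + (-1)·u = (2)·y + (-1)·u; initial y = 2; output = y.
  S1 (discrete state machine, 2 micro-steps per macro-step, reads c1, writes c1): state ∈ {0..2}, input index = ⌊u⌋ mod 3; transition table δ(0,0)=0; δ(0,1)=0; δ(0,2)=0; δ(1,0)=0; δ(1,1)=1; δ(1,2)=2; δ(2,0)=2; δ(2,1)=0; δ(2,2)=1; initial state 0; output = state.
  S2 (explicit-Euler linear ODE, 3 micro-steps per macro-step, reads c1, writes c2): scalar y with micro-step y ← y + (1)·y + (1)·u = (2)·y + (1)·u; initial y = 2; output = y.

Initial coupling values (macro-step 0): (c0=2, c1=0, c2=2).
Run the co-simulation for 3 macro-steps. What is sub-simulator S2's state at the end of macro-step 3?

S2 state at macro-step 3 = 1024

macro 1: S0 reads c2=2 → after 1×micro: 2; S1 reads c1=0 → after 2×micro: 0; S2 reads c1=0 → after 3×micro: 16 ⇒ (c0=2, c1=0, c2=16)
macro 2: S0 reads c2=16 → after 1×micro: -12; S1 reads c1=0 → after 2×micro: 0; S2 reads c1=0 → after 3×micro: 128 ⇒ (c0=-12, c1=0, c2=128)
macro 3: S0 reads c2=128 → after 1×micro: -152; S1 reads c1=0 → after 2×micro: 0; S2 reads c1=0 → after 3×micro: 1024 ⇒ (c0=-152, c1=0, c2=1024)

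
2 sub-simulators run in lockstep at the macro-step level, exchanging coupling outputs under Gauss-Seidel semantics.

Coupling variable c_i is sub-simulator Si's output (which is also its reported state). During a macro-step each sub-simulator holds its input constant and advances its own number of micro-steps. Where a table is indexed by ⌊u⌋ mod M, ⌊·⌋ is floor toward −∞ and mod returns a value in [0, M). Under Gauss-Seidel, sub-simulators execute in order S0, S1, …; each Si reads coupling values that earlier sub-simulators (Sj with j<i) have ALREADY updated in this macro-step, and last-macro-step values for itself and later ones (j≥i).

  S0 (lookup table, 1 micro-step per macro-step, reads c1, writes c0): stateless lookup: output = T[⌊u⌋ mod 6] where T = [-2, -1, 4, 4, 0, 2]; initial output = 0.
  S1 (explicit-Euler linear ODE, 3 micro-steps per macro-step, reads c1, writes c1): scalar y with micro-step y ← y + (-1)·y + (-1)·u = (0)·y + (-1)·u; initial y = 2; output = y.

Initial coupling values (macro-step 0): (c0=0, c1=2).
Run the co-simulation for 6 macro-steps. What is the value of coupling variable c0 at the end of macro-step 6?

c0 at macro-step 6 = 0

macro 1: S0 reads c1=2 → after 1×micro: 4; S1 reads c1=2 → after 3×micro: -2 ⇒ (c0=4, c1=-2)
macro 2: S0 reads c1=-2 → after 1×micro: 0; S1 reads c1=-2 → after 3×micro: 2 ⇒ (c0=0, c1=2)
macro 3: S0 reads c1=2 → after 1×micro: 4; S1 reads c1=2 → after 3×micro: -2 ⇒ (c0=4, c1=-2)
macro 4: S0 reads c1=-2 → after 1×micro: 0; S1 reads c1=-2 → after 3×micro: 2 ⇒ (c0=0, c1=2)
macro 5: S0 reads c1=2 → after 1×micro: 4; S1 reads c1=2 → after 3×micro: -2 ⇒ (c0=4, c1=-2)
macro 6: S0 reads c1=-2 → after 1×micro: 0; S1 reads c1=-2 → after 3×micro: 2 ⇒ (c0=0, c1=2)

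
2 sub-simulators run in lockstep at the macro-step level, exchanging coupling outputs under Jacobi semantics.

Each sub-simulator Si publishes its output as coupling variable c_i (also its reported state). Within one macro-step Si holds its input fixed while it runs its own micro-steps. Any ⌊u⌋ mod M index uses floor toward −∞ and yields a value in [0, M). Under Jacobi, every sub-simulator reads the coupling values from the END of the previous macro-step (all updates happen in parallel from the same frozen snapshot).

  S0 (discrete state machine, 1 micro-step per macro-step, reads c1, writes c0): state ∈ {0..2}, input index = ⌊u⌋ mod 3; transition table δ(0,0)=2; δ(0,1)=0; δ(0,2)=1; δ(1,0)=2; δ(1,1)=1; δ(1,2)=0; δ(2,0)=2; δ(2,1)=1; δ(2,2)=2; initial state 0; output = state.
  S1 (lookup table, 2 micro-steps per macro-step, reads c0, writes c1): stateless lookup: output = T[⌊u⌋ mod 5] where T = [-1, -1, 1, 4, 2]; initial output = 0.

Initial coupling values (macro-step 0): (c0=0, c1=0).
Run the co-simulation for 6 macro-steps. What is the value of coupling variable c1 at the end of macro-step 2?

macro 1: S0 reads c1=0 → after 1×micro: 2; S1 reads c0=0 → after 2×micro: -1 ⇒ (c0=2, c1=-1)
macro 2: S0 reads c1=-1 → after 1×micro: 2; S1 reads c0=2 → after 2×micro: 1 ⇒ (c0=2, c1=1)
macro 3: S0 reads c1=1 → after 1×micro: 1; S1 reads c0=2 → after 2×micro: 1 ⇒ (c0=1, c1=1)
macro 4: S0 reads c1=1 → after 1×micro: 1; S1 reads c0=1 → after 2×micro: -1 ⇒ (c0=1, c1=-1)
macro 5: S0 reads c1=-1 → after 1×micro: 0; S1 reads c0=1 → after 2×micro: -1 ⇒ (c0=0, c1=-1)
macro 6: S0 reads c1=-1 → after 1×micro: 1; S1 reads c0=0 → after 2×micro: -1 ⇒ (c0=1, c1=-1)

c1 at macro-step 2 = 1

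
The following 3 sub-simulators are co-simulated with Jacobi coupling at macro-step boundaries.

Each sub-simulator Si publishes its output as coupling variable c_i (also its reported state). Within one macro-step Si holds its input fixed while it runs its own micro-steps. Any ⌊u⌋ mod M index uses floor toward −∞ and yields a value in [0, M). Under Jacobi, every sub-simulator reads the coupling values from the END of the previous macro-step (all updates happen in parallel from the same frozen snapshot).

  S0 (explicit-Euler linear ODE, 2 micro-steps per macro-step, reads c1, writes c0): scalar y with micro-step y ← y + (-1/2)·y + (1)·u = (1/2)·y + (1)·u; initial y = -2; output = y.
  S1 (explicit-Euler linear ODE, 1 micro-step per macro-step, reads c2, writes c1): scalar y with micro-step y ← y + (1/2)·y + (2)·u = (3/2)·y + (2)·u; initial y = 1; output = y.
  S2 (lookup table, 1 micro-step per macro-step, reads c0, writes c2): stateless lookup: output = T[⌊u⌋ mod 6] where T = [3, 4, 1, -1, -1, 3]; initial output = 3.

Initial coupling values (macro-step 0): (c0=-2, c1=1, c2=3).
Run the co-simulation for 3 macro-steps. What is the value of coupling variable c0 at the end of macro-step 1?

c0 at macro-step 1 = 1

macro 1: S0 reads c1=1 → after 2×micro: 1; S1 reads c2=3 → after 1×micro: 15/2; S2 reads c0=-2 → after 1×micro: -1 ⇒ (c0=1, c1=15/2, c2=-1)
macro 2: S0 reads c1=15/2 → after 2×micro: 23/2; S1 reads c2=-1 → after 1×micro: 37/4; S2 reads c0=1 → after 1×micro: 4 ⇒ (c0=23/2, c1=37/4, c2=4)
macro 3: S0 reads c1=37/4 → after 2×micro: 67/4; S1 reads c2=4 → after 1×micro: 175/8; S2 reads c0=23/2 → after 1×micro: 3 ⇒ (c0=67/4, c1=175/8, c2=3)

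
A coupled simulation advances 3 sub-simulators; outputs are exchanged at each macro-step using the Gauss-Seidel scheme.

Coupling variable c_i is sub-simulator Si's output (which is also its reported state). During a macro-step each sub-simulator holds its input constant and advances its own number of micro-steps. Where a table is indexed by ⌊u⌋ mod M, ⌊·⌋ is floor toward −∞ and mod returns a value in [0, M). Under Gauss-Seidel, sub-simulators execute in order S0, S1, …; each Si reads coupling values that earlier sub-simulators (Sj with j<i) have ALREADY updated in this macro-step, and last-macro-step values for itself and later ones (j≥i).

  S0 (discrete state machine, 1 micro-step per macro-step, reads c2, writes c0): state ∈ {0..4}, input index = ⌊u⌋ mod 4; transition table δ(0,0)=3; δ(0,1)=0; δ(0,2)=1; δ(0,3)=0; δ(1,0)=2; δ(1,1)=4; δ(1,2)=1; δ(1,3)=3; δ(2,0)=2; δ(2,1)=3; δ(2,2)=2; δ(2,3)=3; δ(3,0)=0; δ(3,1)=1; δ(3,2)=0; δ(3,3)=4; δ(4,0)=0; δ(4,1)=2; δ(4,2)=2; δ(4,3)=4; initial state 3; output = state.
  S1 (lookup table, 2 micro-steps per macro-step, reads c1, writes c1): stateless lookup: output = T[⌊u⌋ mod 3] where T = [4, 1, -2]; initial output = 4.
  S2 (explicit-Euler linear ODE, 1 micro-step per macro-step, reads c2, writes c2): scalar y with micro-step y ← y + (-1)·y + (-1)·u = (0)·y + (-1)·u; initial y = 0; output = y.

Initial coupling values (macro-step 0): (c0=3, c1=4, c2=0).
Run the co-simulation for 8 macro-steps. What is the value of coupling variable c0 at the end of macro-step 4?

c0 at macro-step 4 = 3

macro 1: S0 reads c2=0 → after 1×micro: 0; S1 reads c1=4 → after 2×micro: 1; S2 reads c2=0 → after 1×micro: 0 ⇒ (c0=0, c1=1, c2=0)
macro 2: S0 reads c2=0 → after 1×micro: 3; S1 reads c1=1 → after 2×micro: 1; S2 reads c2=0 → after 1×micro: 0 ⇒ (c0=3, c1=1, c2=0)
macro 3: S0 reads c2=0 → after 1×micro: 0; S1 reads c1=1 → after 2×micro: 1; S2 reads c2=0 → after 1×micro: 0 ⇒ (c0=0, c1=1, c2=0)
macro 4: S0 reads c2=0 → after 1×micro: 3; S1 reads c1=1 → after 2×micro: 1; S2 reads c2=0 → after 1×micro: 0 ⇒ (c0=3, c1=1, c2=0)
macro 5: S0 reads c2=0 → after 1×micro: 0; S1 reads c1=1 → after 2×micro: 1; S2 reads c2=0 → after 1×micro: 0 ⇒ (c0=0, c1=1, c2=0)
macro 6: S0 reads c2=0 → after 1×micro: 3; S1 reads c1=1 → after 2×micro: 1; S2 reads c2=0 → after 1×micro: 0 ⇒ (c0=3, c1=1, c2=0)
macro 7: S0 reads c2=0 → after 1×micro: 0; S1 reads c1=1 → after 2×micro: 1; S2 reads c2=0 → after 1×micro: 0 ⇒ (c0=0, c1=1, c2=0)
macro 8: S0 reads c2=0 → after 1×micro: 3; S1 reads c1=1 → after 2×micro: 1; S2 reads c2=0 → after 1×micro: 0 ⇒ (c0=3, c1=1, c2=0)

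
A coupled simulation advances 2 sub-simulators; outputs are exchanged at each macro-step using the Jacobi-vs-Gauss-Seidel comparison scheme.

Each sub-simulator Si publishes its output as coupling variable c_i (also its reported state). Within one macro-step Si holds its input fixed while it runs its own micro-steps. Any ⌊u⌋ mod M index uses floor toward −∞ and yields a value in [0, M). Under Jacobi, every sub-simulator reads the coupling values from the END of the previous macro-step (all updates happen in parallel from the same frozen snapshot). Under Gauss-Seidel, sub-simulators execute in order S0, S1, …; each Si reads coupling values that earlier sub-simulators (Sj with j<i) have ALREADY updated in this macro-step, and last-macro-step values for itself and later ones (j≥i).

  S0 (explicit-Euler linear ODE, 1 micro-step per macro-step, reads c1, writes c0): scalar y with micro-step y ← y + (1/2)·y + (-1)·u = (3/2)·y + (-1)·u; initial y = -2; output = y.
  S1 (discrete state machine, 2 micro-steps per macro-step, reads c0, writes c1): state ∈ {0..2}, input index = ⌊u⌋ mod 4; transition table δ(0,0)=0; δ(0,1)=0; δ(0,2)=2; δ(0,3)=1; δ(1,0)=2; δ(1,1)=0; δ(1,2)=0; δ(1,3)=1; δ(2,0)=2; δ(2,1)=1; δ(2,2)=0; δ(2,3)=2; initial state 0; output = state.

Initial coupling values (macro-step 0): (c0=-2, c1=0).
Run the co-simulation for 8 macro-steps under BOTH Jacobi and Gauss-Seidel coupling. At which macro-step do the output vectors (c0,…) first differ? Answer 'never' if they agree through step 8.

first divergence at macro-step: 2

[Jacobi] macro 1: S0 reads c1=0 → after 1×micro: -3; S1 reads c0=-2 → after 2×micro: 0 ⇒ (c0=-3, c1=0)
[Jacobi] macro 2: S0 reads c1=0 → after 1×micro: -9/2; S1 reads c0=-3 → after 2×micro: 0 ⇒ (c0=-9/2, c1=0)
[Jacobi] macro 3: S0 reads c1=0 → after 1×micro: -27/4; S1 reads c0=-9/2 → after 2×micro: 1 ⇒ (c0=-27/4, c1=1)
[Jacobi] macro 4: S0 reads c1=1 → after 1×micro: -89/8; S1 reads c0=-27/4 → after 2×micro: 0 ⇒ (c0=-89/8, c1=0)
[Jacobi] macro 5: S0 reads c1=0 → after 1×micro: -267/16; S1 reads c0=-89/8 → after 2×micro: 0 ⇒ (c0=-267/16, c1=0)
[Jacobi] macro 6: S0 reads c1=0 → after 1×micro: -801/32; S1 reads c0=-267/16 → after 2×micro: 1 ⇒ (c0=-801/32, c1=1)
[Jacobi] macro 7: S0 reads c1=1 → after 1×micro: -2467/64; S1 reads c0=-801/32 → after 2×micro: 2 ⇒ (c0=-2467/64, c1=2)
[Jacobi] macro 8: S0 reads c1=2 → after 1×micro: -7657/128; S1 reads c0=-2467/64 → after 2×micro: 0 ⇒ (c0=-7657/128, c1=0)
[Gauss-Seidel] macro 1: S0 reads c1=0 → after 1×micro: -3; S1 reads c0=-3 → after 2×micro: 0 ⇒ (c0=-3, c1=0)
[Gauss-Seidel] macro 2: S0 reads c1=0 → after 1×micro: -9/2; S1 reads c0=-9/2 → after 2×micro: 1 ⇒ (c0=-9/2, c1=1)
[Gauss-Seidel] macro 3: S0 reads c1=1 → after 1×micro: -31/4; S1 reads c0=-31/4 → after 2×micro: 2 ⇒ (c0=-31/4, c1=2)
[Gauss-Seidel] macro 4: S0 reads c1=2 → after 1×micro: -109/8; S1 reads c0=-109/8 → after 2×micro: 2 ⇒ (c0=-109/8, c1=2)
[Gauss-Seidel] macro 5: S0 reads c1=2 → after 1×micro: -359/16; S1 reads c0=-359/16 → after 2×micro: 0 ⇒ (c0=-359/16, c1=0)
[Gauss-Seidel] macro 6: S0 reads c1=0 → after 1×micro: -1077/32; S1 reads c0=-1077/32 → after 2×micro: 0 ⇒ (c0=-1077/32, c1=0)
[Gauss-Seidel] macro 7: S0 reads c1=0 → after 1×micro: -3231/64; S1 reads c0=-3231/64 → after 2×micro: 0 ⇒ (c0=-3231/64, c1=0)
[Gauss-Seidel] macro 8: S0 reads c1=0 → after 1×micro: -9693/128; S1 reads c0=-9693/128 → after 2×micro: 0 ⇒ (c0=-9693/128, c1=0)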